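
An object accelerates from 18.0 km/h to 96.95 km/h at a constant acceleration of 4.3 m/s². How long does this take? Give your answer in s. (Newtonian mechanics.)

v₀ = 18.0 km/h × 0.2777777777777778 = 5.0 m/s
v = 96.95 km/h × 0.2777777777777778 = 26.9306 m/s
t = (v - v₀) / a = (26.9306 - 5.0) / 4.3 = 5.1 s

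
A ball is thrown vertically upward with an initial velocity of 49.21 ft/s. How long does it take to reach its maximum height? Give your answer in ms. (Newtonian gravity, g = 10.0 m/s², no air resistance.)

v₀ = 49.21 ft/s × 0.3048 = 14.9992 m/s
t_up = v₀ / g = 14.9992 / 10.0 = 1.49992 s
t_up = 1.49992 s / 0.001 = 1500 ms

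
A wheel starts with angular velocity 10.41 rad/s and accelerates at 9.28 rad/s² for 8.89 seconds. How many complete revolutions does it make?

θ = ω₀t + ½αt² = 10.41×8.89 + ½×9.28×8.89² = 459.253844 rad
Total revolutions = θ/(2π) = 459.253844/(2π) = 73.09
Complete revolutions = ⌊73.09⌋ = 73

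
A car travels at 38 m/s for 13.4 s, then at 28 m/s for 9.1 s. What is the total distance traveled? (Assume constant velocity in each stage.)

d₁ = v₁t₁ = 38 × 13.4 = 509.2 m
d₂ = v₂t₂ = 28 × 9.1 = 254.8 m
d_total = 509.2 + 254.8 = 764.0 m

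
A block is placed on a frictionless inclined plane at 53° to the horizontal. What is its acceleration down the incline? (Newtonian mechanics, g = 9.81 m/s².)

a = g sin(θ) = 9.81 × sin(53°) = 9.81 × 0.7986 = 7.83 m/s²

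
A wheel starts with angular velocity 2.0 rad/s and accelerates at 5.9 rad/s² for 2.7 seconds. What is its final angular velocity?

ω = ω₀ + αt = 2.0 + 5.9 × 2.7 = 17.93 rad/s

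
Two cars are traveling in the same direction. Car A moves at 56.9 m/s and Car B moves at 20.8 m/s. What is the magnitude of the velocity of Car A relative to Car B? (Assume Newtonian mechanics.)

v_rel = |v_A - v_B| = |56.9 - 20.8| = 36.1 m/s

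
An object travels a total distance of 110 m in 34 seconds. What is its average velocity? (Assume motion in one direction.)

v_avg = Δd / Δt = 110 / 34 = 3.24 m/s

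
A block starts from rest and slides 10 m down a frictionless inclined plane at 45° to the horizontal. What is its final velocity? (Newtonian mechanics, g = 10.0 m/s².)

a = g sin(θ) = 10.0 × sin(45°) = 7.0711 m/s²
v = √(2ad) = √(2 × 7.0711 × 10) = 11.89 m/s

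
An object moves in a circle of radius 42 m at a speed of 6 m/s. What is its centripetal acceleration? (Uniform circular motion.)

a_c = v²/r = 6²/42 = 36/42 = 0.86 m/s²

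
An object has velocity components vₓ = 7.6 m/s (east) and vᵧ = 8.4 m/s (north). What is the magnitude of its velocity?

|v| = √(vₓ² + vᵧ²) = √(7.6² + 8.4²) = √(128.32) = 11.33 m/s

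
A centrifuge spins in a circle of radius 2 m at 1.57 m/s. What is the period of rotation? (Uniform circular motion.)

T = 2πr/v = 2π×2/1.57 = 8.0 s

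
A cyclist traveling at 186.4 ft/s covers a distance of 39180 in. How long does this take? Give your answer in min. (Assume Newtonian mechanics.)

d = 39180 in × 0.0254 = 995.172 m
v = 186.4 ft/s × 0.3048 = 56.8147 m/s
t = d / v = 995.172 / 56.8147 = 17.5161 s
t = 17.5161 s / 60.0 = 0.2919 min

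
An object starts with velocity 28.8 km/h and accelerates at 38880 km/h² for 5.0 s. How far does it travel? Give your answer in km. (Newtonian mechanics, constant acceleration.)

v₀ = 28.8 km/h × 0.2777777777777778 = 8.0 m/s
a = 38880 km/h² × 7.716049382716049e-05 = 3.0 m/s²
d = v₀ × t + ½ × a × t² = 8.0 × 5.0 + 0.5 × 3.0 × 5.0² = 77.5 m
d = 77.5 m / 1000.0 = 0.0775 km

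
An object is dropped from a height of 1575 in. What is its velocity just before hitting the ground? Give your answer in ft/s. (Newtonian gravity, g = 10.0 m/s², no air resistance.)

h = 1575 in × 0.0254 = 40.005 m
v = √(2gh) = √(2 × 10.0 × 40.005) = 28.286 m/s
v = 28.286 m/s / 0.3048 = 92.8 ft/s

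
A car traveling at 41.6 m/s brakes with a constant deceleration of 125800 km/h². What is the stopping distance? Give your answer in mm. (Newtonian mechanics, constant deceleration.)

a = 125800 km/h² × 7.716049382716049e-05 = 9.70679 m/s²
d = v₀² / (2a) = 41.6² / (2 × 9.70679) = 1730.56 / 19.4136 = 89.1416 m
d = 89.1416 m / 0.001 = 89140 mm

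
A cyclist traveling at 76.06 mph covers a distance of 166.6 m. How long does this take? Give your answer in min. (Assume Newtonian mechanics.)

v = 76.06 mph × 0.44704 = 34.0019 m/s
t = d / v = 166.6 / 34.0019 = 4.89973 s
t = 4.89973 s / 60.0 = 0.08166 min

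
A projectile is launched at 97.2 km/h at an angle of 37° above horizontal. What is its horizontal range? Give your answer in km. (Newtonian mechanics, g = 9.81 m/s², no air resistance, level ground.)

v₀ = 97.2 km/h × 0.2777777777777778 = 27.0 m/s
R = v₀² × sin(2θ) / g = 27.0² × sin(2 × 37°) / 9.81 = 729.0 × 0.961262 / 9.81 = 71.4332 m
R = 71.4332 m / 1000.0 = 0.07143 km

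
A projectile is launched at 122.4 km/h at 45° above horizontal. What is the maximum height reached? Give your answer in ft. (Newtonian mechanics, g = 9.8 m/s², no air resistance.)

v₀ = 122.4 km/h × 0.2777777777777778 = 34.0 m/s
H = v₀² × sin²(θ) / (2g) = 34.0² × sin(45°)² / (2 × 9.8) = 1156.0 × 0.5 / 19.6 = 29.4898 m
H = 29.4898 m / 0.3048 = 96.75 ft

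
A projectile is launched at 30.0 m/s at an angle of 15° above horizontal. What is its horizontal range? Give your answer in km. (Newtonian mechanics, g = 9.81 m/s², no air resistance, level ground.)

R = v₀² × sin(2θ) / g = 30.0² × sin(2 × 15°) / 9.81 = 900.0 × 0.5 / 9.81 = 45.8716 m
R = 45.8716 m / 1000.0 = 0.04587 km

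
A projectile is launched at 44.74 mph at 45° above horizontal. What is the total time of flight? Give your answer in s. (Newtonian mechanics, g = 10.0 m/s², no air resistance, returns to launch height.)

v₀ = 44.74 mph × 0.44704 = 20.0006 m/s
T = 2 × v₀ × sin(θ) / g = 2 × 20.0006 × sin(45°) / 10.0 = 2 × 20.0006 × 0.707107 / 10.0 = 2.829 s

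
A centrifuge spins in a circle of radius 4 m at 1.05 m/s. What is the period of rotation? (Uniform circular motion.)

T = 2πr/v = 2π×4/1.05 = 23.94 s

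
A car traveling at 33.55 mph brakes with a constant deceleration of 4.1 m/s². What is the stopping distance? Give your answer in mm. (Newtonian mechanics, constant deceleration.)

v₀ = 33.55 mph × 0.44704 = 14.9982 m/s
d = v₀² / (2a) = 14.9982² / (2 × 4.1) = 224.946 / 8.2 = 27.4324 m
d = 27.4324 m / 0.001 = 27430 mm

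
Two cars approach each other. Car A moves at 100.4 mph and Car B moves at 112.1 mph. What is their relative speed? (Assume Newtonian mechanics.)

v_rel = v_A + v_B = 100.4 + 112.1 = 212.5 mph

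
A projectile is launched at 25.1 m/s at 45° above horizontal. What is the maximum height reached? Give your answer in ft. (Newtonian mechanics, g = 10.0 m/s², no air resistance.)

H = v₀² × sin²(θ) / (2g) = 25.1² × sin(45°)² / (2 × 10.0) = 630.01 × 0.5 / 20.0 = 15.7502 m
H = 15.7502 m / 0.3048 = 51.67 ft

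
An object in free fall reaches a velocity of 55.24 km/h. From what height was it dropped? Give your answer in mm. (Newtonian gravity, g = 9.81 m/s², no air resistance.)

v = 55.24 km/h × 0.2777777777777778 = 15.3444 m/s
h = v² / (2g) = 15.3444² / (2 × 9.81) = 12.0005 m
h = 12.0005 m / 0.001 = 12000 mm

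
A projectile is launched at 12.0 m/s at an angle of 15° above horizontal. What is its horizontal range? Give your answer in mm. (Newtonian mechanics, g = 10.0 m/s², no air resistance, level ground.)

R = v₀² × sin(2θ) / g = 12.0² × sin(2 × 15°) / 10.0 = 144.0 × 0.5 / 10.0 = 7.2 m
R = 7.2 m / 0.001 = 7200 mm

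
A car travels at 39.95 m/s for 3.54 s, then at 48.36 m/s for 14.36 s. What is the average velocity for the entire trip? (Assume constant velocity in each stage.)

d₁ = v₁t₁ = 39.95 × 3.54 = 141.423 m
d₂ = v₂t₂ = 48.36 × 14.36 = 694.4496 m
d_total = 835.8726 m, t_total = 17.9 s
v_avg = d_total/t_total = 835.8726/17.9 = 46.7 m/s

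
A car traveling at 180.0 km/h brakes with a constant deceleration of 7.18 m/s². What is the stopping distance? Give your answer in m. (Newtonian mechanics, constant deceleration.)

v₀ = 180.0 km/h × 0.2777777777777778 = 50.0 m/s
d = v₀² / (2a) = 50.0² / (2 × 7.18) = 2500.0 / 14.36 = 174.1 m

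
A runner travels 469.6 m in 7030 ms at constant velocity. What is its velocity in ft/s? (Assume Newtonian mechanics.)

t = 7030 ms × 0.001 = 7.03 s
v = d / t = 469.6 / 7.03 = 66.7994 m/s
v = 66.7994 m/s / 0.3048 = 219.2 ft/s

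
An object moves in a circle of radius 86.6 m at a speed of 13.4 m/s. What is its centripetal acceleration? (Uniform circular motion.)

a_c = v²/r = 13.4²/86.6 = 179.56/86.6 = 2.07 m/s²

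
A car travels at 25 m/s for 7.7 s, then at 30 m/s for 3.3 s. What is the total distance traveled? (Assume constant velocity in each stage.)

d₁ = v₁t₁ = 25 × 7.7 = 192.5 m
d₂ = v₂t₂ = 30 × 3.3 = 99.0 m
d_total = 192.5 + 99.0 = 291.5 m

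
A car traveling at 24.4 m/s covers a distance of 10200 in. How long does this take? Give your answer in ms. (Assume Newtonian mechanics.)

d = 10200 in × 0.0254 = 259.08 m
t = d / v = 259.08 / 24.4 = 10.618 s
t = 10.618 s / 0.001 = 10620 ms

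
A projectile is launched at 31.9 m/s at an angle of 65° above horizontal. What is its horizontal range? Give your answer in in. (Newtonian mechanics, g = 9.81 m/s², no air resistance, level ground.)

R = v₀² × sin(2θ) / g = 31.9² × sin(2 × 65°) / 9.81 = 1017.61 × 0.766044 / 9.81 = 79.4632 m
R = 79.4632 m / 0.0254 = 3128 in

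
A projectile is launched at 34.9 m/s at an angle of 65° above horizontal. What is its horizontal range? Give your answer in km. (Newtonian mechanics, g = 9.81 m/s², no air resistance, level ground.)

R = v₀² × sin(2θ) / g = 34.9² × sin(2 × 65°) / 9.81 = 1218.01 × 0.766044 / 9.81 = 95.1121 m
R = 95.1121 m / 1000.0 = 0.09511 km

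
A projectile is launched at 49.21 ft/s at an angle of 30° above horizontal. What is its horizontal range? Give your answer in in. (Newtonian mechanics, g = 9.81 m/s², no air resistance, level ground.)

v₀ = 49.21 ft/s × 0.3048 = 14.9992 m/s
R = v₀² × sin(2θ) / g = 14.9992² × sin(2 × 30°) / 9.81 = 224.976 × 0.866025 / 9.81 = 19.8608 m
R = 19.8608 m / 0.0254 = 781.9 in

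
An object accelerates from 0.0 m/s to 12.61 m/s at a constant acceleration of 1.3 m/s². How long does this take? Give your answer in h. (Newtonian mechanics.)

t = (v - v₀) / a = (12.61 - 0.0) / 1.3 = 9.7 s
t = 9.7 s / 3600.0 = 0.002694 h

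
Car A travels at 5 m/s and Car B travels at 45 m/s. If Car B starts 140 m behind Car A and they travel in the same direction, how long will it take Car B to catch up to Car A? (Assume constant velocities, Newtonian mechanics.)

Relative speed: v_rel = 45 - 5 = 40 m/s
Time to catch: t = d₀/v_rel = 140/40 = 3.5 s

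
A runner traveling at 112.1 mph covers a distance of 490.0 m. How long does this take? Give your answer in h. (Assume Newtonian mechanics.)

v = 112.1 mph × 0.44704 = 50.1132 m/s
t = d / v = 490.0 / 50.1132 = 9.77786 s
t = 9.77786 s / 3600.0 = 0.002716 h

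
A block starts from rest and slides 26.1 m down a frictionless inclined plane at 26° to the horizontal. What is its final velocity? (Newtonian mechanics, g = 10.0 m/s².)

a = g sin(θ) = 10.0 × sin(26°) = 4.3837 m/s²
v = √(2ad) = √(2 × 4.3837 × 26.1) = 15.13 m/s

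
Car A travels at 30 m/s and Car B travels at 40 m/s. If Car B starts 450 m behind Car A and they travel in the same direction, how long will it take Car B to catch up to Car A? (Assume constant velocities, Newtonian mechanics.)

Relative speed: v_rel = 40 - 30 = 10 m/s
Time to catch: t = d₀/v_rel = 450/10 = 45.0 s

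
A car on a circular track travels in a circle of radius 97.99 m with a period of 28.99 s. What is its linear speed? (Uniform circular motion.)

v = 2πr/T = 2π×97.99/28.99 = 21.24 m/s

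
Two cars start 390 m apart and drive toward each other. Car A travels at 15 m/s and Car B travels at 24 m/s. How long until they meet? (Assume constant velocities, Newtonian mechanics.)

Combined speed: v_combined = 15 + 24 = 39 m/s
Time to meet: t = d/v_combined = 390/39 = 10.0 s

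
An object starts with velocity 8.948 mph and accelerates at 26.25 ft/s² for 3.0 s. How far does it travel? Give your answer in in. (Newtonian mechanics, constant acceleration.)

v₀ = 8.948 mph × 0.44704 = 4.00011 m/s
a = 26.25 ft/s² × 0.3048 = 8.001 m/s²
d = v₀ × t + ½ × a × t² = 4.00011 × 3.0 + 0.5 × 8.001 × 3.0² = 48.0048 m
d = 48.0048 m / 0.0254 = 1890 in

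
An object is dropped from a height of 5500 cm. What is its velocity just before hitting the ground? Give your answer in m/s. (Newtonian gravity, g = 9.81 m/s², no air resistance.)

h = 5500 cm × 0.01 = 55.0 m
v = √(2gh) = √(2 × 9.81 × 55.0) = 32.85 m/s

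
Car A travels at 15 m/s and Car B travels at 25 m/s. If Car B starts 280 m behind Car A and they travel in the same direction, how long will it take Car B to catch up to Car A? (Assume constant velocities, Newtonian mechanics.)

Relative speed: v_rel = 25 - 15 = 10 m/s
Time to catch: t = d₀/v_rel = 280/10 = 28.0 s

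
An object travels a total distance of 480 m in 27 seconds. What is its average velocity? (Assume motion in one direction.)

v_avg = Δd / Δt = 480 / 27 = 17.78 m/s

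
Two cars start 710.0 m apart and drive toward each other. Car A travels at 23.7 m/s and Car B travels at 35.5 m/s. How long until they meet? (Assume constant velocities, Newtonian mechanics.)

Combined speed: v_combined = 23.7 + 35.5 = 59.2 m/s
Time to meet: t = d/v_combined = 710.0/59.2 = 11.99 s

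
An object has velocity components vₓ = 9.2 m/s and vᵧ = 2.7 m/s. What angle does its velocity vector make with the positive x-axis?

θ = arctan(vᵧ/vₓ) = arctan(2.7/9.2) = 16.36°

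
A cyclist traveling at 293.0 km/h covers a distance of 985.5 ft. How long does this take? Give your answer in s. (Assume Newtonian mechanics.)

d = 985.5 ft × 0.3048 = 300.38 m
v = 293.0 km/h × 0.2777777777777778 = 81.3889 m/s
t = d / v = 300.38 / 81.3889 = 3.691 s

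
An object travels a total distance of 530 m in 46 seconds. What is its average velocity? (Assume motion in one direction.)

v_avg = Δd / Δt = 530 / 46 = 11.52 m/s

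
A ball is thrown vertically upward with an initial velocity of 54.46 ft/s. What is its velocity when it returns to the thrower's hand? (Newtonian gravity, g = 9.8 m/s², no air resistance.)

By conservation of energy (no air resistance), the ball returns to the throw height with the same speed as launch, but directed downward.
|v_ground| = v₀ = 54.46 ft/s
v_ground = 54.46 ft/s (downward)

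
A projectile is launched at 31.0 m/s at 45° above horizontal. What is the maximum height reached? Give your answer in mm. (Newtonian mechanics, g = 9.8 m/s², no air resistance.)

H = v₀² × sin²(θ) / (2g) = 31.0² × sin(45°)² / (2 × 9.8) = 961.0 × 0.5 / 19.6 = 24.5153 m
H = 24.5153 m / 0.001 = 24520 mm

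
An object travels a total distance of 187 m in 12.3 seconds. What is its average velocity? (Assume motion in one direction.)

v_avg = Δd / Δt = 187 / 12.3 = 15.2 m/s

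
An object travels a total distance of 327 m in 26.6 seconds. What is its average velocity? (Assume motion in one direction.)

v_avg = Δd / Δt = 327 / 26.6 = 12.29 m/s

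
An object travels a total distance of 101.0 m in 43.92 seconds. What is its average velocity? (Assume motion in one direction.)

v_avg = Δd / Δt = 101.0 / 43.92 = 2.3 m/s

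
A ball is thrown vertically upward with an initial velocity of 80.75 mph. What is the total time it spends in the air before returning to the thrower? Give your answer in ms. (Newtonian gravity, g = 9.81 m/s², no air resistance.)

v₀ = 80.75 mph × 0.44704 = 36.0985 m/s
t_total = 2 × v₀ / g = 2 × 36.0985 / 9.81 = 7.35953 s
t_total = 7.35953 s / 0.001 = 7360 ms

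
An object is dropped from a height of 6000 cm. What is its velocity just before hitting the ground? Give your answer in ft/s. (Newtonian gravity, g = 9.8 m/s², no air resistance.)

h = 6000 cm × 0.01 = 60.0 m
v = √(2gh) = √(2 × 9.8 × 60.0) = 34.2929 m/s
v = 34.2929 m/s / 0.3048 = 112.5 ft/s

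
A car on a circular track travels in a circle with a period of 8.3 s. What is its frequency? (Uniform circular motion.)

f = 1/T = 1/8.3 = 0.1205 Hz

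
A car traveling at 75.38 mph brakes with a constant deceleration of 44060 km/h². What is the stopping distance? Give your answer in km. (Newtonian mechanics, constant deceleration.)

v₀ = 75.38 mph × 0.44704 = 33.6979 m/s
a = 44060 km/h² × 7.716049382716049e-05 = 3.39969 m/s²
d = v₀² / (2a) = 33.6979² / (2 × 3.39969) = 1135.55 / 6.79938 = 167.008 m
d = 167.008 m / 1000.0 = 0.167 km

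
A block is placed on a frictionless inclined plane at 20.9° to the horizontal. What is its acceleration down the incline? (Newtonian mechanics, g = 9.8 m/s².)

a = g sin(θ) = 9.8 × sin(20.9°) = 9.8 × 0.3567 = 3.5 m/s²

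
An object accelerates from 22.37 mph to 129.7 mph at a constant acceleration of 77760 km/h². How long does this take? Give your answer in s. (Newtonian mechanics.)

v₀ = 22.37 mph × 0.44704 = 10.0003 m/s
v = 129.7 mph × 0.44704 = 57.9811 m/s
a = 77760 km/h² × 7.716049382716049e-05 = 6.0 m/s²
t = (v - v₀) / a = (57.9811 - 10.0003) / 6.0 = 7.997 s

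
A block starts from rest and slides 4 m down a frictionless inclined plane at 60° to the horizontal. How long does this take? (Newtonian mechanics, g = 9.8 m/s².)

a = g sin(θ) = 9.8 × sin(60°) = 8.487 m/s²
t = √(2d/a) = √(2 × 4 / 8.487) = 0.97 s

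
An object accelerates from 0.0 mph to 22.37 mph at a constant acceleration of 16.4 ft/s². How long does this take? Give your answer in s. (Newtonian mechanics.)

v₀ = 0.0 mph × 0.44704 = 0.0 m/s
v = 22.37 mph × 0.44704 = 10.0003 m/s
a = 16.4 ft/s² × 0.3048 = 4.99872 m/s²
t = (v - v₀) / a = (10.0003 - 0.0) / 4.99872 = 2.001 s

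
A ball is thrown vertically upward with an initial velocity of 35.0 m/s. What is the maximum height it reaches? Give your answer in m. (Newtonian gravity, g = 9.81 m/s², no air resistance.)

h_max = v₀² / (2g) = 35.0² / (2 × 9.81) = 1225.0 / 19.62 = 62.44 m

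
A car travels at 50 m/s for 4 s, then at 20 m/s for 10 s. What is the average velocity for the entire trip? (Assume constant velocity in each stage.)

d₁ = v₁t₁ = 50 × 4 = 200 m
d₂ = v₂t₂ = 20 × 10 = 200 m
d_total = 400 m, t_total = 14 s
v_avg = d_total/t_total = 400/14 = 28.57 m/s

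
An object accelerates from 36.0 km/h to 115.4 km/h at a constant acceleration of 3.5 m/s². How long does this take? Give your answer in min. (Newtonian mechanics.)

v₀ = 36.0 km/h × 0.2777777777777778 = 10.0 m/s
v = 115.4 km/h × 0.2777777777777778 = 32.0556 m/s
t = (v - v₀) / a = (32.0556 - 10.0) / 3.5 = 6.3016 s
t = 6.3016 s / 60.0 = 0.105 min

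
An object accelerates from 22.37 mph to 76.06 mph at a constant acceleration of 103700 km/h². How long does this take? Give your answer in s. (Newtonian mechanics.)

v₀ = 22.37 mph × 0.44704 = 10.0003 m/s
v = 76.06 mph × 0.44704 = 34.0019 m/s
a = 103700 km/h² × 7.716049382716049e-05 = 8.00154 m/s²
t = (v - v₀) / a = (34.0019 - 10.0003) / 8.00154 = 3.0 s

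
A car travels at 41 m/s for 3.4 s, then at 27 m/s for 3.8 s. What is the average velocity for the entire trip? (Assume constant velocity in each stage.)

d₁ = v₁t₁ = 41 × 3.4 = 139.4 m
d₂ = v₂t₂ = 27 × 3.8 = 102.6 m
d_total = 242.0 m, t_total = 7.2 s
v_avg = d_total/t_total = 242.0/7.2 = 33.61 m/s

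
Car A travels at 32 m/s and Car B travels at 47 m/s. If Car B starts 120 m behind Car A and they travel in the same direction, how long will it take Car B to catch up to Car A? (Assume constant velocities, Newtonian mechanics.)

Relative speed: v_rel = 47 - 32 = 15 m/s
Time to catch: t = d₀/v_rel = 120/15 = 8.0 s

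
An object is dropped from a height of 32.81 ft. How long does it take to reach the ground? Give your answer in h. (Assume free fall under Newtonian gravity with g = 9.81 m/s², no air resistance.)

h = 32.81 ft × 0.3048 = 10.0005 m
t = √(2h/g) = √(2 × 10.0005 / 9.81) = 1.42788 s
t = 1.42788 s / 3600.0 = 0.0003966 h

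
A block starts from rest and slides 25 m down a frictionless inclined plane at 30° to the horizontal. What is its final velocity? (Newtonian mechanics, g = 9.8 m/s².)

a = g sin(θ) = 9.8 × sin(30°) = 4.9 m/s²
v = √(2ad) = √(2 × 4.9 × 25) = 15.65 m/s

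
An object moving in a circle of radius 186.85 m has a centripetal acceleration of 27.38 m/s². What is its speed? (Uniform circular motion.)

v = √(a_c × r) = √(27.38 × 186.85) = 71.53 m/s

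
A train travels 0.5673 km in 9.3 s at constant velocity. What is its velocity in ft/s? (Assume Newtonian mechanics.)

d = 0.5673 km × 1000.0 = 567.3 m
v = d / t = 567.3 / 9.3 = 61.0 m/s
v = 61.0 m/s / 0.3048 = 200.1 ft/s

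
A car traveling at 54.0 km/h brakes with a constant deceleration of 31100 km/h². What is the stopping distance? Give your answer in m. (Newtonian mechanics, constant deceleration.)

v₀ = 54.0 km/h × 0.2777777777777778 = 15.0 m/s
a = 31100 km/h² × 7.716049382716049e-05 = 2.39969 m/s²
d = v₀² / (2a) = 15.0² / (2 × 2.39969) = 225.0 / 4.79938 = 46.88 m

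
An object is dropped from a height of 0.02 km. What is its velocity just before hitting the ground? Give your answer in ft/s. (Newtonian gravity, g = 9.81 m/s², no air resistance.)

h = 0.02 km × 1000.0 = 20.0 m
v = √(2gh) = √(2 × 9.81 × 20.0) = 19.8091 m/s
v = 19.8091 m/s / 0.3048 = 64.99 ft/s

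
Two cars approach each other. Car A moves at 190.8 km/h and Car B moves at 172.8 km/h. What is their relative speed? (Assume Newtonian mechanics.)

v_rel = v_A + v_B = 190.8 + 172.8 = 363.6 km/h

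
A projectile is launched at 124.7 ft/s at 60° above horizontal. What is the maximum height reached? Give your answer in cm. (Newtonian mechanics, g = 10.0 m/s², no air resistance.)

v₀ = 124.7 ft/s × 0.3048 = 38.0086 m/s
H = v₀² × sin²(θ) / (2g) = 38.0086² × sin(60°)² / (2 × 10.0) = 1444.65 × 0.75 / 20.0 = 54.1744 m
H = 54.1744 m / 0.01 = 5417 cm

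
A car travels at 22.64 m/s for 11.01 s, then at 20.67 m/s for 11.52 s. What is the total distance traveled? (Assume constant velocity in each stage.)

d₁ = v₁t₁ = 22.64 × 11.01 = 249.2664 m
d₂ = v₂t₂ = 20.67 × 11.52 = 238.1184 m
d_total = 249.2664 + 238.1184 = 487.38 m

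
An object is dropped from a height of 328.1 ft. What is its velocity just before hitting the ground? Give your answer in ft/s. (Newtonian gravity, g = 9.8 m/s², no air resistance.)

h = 328.1 ft × 0.3048 = 100.005 m
v = √(2gh) = √(2 × 9.8 × 100.005) = 44.273 m/s
v = 44.273 m/s / 0.3048 = 145.3 ft/s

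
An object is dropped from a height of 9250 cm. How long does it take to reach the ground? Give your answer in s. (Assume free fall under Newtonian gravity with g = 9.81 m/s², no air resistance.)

h = 9250 cm × 0.01 = 92.5 m
t = √(2h/g) = √(2 × 92.5 / 9.81) = 4.343 s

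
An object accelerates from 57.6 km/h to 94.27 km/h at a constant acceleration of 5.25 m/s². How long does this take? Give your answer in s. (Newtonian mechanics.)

v₀ = 57.6 km/h × 0.2777777777777778 = 16.0 m/s
v = 94.27 km/h × 0.2777777777777778 = 26.1861 m/s
t = (v - v₀) / a = (26.1861 - 16.0) / 5.25 = 1.94 s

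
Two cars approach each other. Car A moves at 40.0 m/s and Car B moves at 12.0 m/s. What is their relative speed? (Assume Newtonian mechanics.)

v_rel = v_A + v_B = 40.0 + 12.0 = 52.0 m/s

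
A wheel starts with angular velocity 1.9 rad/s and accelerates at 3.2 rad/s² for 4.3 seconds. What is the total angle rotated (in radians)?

θ = ω₀t + ½αt² = 1.9×4.3 + ½×3.2×4.3² = 37.75 rad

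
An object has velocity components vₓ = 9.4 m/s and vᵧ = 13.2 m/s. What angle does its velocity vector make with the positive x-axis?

θ = arctan(vᵧ/vₓ) = arctan(13.2/9.4) = 54.54°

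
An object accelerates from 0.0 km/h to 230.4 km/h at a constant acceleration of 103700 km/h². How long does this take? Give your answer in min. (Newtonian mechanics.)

v₀ = 0.0 km/h × 0.2777777777777778 = 0.0 m/s
v = 230.4 km/h × 0.2777777777777778 = 64.0 m/s
a = 103700 km/h² × 7.716049382716049e-05 = 8.00154 m/s²
t = (v - v₀) / a = (64.0 - 0.0) / 8.00154 = 7.99846 s
t = 7.99846 s / 60.0 = 0.1333 min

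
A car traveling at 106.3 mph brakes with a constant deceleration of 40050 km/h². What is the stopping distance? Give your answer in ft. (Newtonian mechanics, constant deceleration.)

v₀ = 106.3 mph × 0.44704 = 47.5204 m/s
a = 40050 km/h² × 7.716049382716049e-05 = 3.09028 m/s²
d = v₀² / (2a) = 47.5204² / (2 × 3.09028) = 2258.19 / 6.18056 = 365.37 m
d = 365.37 m / 0.3048 = 1199 ft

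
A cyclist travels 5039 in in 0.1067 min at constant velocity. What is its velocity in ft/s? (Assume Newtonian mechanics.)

d = 5039 in × 0.0254 = 127.991 m
t = 0.1067 min × 60.0 = 6.402 s
v = d / t = 127.991 / 6.402 = 19.9923 m/s
v = 19.9923 m/s / 0.3048 = 65.59 ft/s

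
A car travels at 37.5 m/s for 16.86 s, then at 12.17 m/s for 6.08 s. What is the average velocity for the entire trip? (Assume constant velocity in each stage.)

d₁ = v₁t₁ = 37.5 × 16.86 = 632.25 m
d₂ = v₂t₂ = 12.17 × 6.08 = 73.9936 m
d_total = 706.2436 m, t_total = 22.94 s
v_avg = d_total/t_total = 706.2436/22.94 = 30.79 m/s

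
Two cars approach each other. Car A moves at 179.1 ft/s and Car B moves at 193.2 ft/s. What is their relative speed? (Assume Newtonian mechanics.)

v_rel = v_A + v_B = 179.1 + 193.2 = 372.3 ft/s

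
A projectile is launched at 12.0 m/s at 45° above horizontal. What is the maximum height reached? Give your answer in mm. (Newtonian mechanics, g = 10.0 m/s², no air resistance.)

H = v₀² × sin²(θ) / (2g) = 12.0² × sin(45°)² / (2 × 10.0) = 144.0 × 0.5 / 20.0 = 3.6 m
H = 3.6 m / 0.001 = 3600 mm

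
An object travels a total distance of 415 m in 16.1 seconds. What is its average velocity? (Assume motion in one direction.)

v_avg = Δd / Δt = 415 / 16.1 = 25.78 m/s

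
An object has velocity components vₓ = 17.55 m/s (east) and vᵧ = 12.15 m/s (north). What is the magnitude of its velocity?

|v| = √(vₓ² + vᵧ²) = √(17.55² + 12.15²) = √(455.625) = 21.35 m/s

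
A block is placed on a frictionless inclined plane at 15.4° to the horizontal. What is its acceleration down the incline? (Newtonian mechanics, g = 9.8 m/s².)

a = g sin(θ) = 9.8 × sin(15.4°) = 9.8 × 0.2656 = 2.6 m/s²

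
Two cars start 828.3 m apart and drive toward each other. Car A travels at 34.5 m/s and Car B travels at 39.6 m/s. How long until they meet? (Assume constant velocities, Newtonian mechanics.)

Combined speed: v_combined = 34.5 + 39.6 = 74.1 m/s
Time to meet: t = d/v_combined = 828.3/74.1 = 11.18 s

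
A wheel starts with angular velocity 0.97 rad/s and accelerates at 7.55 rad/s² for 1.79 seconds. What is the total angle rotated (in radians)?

θ = ω₀t + ½αt² = 0.97×1.79 + ½×7.55×1.79² = 13.83 rad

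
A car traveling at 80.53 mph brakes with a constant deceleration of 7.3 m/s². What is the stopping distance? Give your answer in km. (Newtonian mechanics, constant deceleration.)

v₀ = 80.53 mph × 0.44704 = 36.0001 m/s
d = v₀² / (2a) = 36.0001² / (2 × 7.3) = 1296.01 / 14.6 = 88.7678 m
d = 88.7678 m / 1000.0 = 0.08877 km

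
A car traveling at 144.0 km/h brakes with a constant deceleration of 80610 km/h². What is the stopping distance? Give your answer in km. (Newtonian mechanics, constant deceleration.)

v₀ = 144.0 km/h × 0.2777777777777778 = 40.0 m/s
a = 80610 km/h² × 7.716049382716049e-05 = 6.21991 m/s²
d = v₀² / (2a) = 40.0² / (2 × 6.21991) = 1600.0 / 12.4398 = 128.619 m
d = 128.619 m / 1000.0 = 0.1286 km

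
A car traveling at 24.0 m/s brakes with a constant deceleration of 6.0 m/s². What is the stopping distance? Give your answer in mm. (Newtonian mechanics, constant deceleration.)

d = v₀² / (2a) = 24.0² / (2 × 6.0) = 576.0 / 12.0 = 48.0 m
d = 48.0 m / 0.001 = 48000 mm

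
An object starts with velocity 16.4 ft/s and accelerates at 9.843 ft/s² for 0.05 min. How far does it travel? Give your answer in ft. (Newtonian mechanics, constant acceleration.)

v₀ = 16.4 ft/s × 0.3048 = 4.99872 m/s
a = 9.843 ft/s² × 0.3048 = 3.00015 m/s²
t = 0.05 min × 60.0 = 3.0 s
d = v₀ × t + ½ × a × t² = 4.99872 × 3.0 + 0.5 × 3.00015 × 3.0² = 28.4968 m
d = 28.4968 m / 0.3048 = 93.49 ft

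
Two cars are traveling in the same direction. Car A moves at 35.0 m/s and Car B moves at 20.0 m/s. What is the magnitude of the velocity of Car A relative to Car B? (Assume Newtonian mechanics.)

v_rel = |v_A - v_B| = |35.0 - 20.0| = 15.0 m/s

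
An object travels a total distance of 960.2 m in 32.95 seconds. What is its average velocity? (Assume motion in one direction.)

v_avg = Δd / Δt = 960.2 / 32.95 = 29.14 m/s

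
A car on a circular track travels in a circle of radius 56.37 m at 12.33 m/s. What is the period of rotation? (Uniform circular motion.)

T = 2πr/v = 2π×56.37/12.33 = 28.73 s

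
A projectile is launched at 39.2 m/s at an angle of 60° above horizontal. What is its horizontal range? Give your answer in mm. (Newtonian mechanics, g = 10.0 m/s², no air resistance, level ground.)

R = v₀² × sin(2θ) / g = 39.2² × sin(2 × 60°) / 10.0 = 1536.64 × 0.866025 / 10.0 = 133.077 m
R = 133.077 m / 0.001 = 133100 mm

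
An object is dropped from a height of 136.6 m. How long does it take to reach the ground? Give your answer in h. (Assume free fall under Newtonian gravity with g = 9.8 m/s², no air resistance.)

t = √(2h/g) = √(2 × 136.6 / 9.8) = 5.27992 s
t = 5.27992 s / 3600.0 = 0.001467 h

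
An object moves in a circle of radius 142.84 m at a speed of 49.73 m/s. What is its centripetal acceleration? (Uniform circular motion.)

a_c = v²/r = 49.73²/142.84 = 2473.0729/142.84 = 17.31 m/s²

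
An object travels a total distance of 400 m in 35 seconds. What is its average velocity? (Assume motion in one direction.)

v_avg = Δd / Δt = 400 / 35 = 11.43 m/s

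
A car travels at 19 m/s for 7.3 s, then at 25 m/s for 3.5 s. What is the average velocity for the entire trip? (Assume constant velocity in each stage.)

d₁ = v₁t₁ = 19 × 7.3 = 138.7 m
d₂ = v₂t₂ = 25 × 3.5 = 87.5 m
d_total = 226.2 m, t_total = 10.8 s
v_avg = d_total/t_total = 226.2/10.8 = 20.94 m/s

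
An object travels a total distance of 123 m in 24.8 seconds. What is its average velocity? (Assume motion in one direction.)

v_avg = Δd / Δt = 123 / 24.8 = 4.96 m/s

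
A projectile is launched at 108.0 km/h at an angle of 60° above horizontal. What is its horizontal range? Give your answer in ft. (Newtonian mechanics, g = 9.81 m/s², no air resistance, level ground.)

v₀ = 108.0 km/h × 0.2777777777777778 = 30.0 m/s
R = v₀² × sin(2θ) / g = 30.0² × sin(2 × 60°) / 9.81 = 900.0 × 0.866025 / 9.81 = 79.4518 m
R = 79.4518 m / 0.3048 = 260.7 ft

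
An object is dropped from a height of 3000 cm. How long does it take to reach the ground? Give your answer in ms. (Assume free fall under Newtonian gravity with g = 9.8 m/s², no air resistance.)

h = 3000 cm × 0.01 = 30.0 m
t = √(2h/g) = √(2 × 30.0 / 9.8) = 2.47436 s
t = 2.47436 s / 0.001 = 2474 ms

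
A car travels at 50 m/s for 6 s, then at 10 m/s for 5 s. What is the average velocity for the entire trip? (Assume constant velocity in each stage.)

d₁ = v₁t₁ = 50 × 6 = 300 m
d₂ = v₂t₂ = 10 × 5 = 50 m
d_total = 350 m, t_total = 11 s
v_avg = d_total/t_total = 350/11 = 31.82 m/s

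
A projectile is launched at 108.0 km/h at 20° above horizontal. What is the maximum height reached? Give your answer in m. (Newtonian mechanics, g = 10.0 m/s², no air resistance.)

v₀ = 108.0 km/h × 0.2777777777777778 = 30.0 m/s
H = v₀² × sin²(θ) / (2g) = 30.0² × sin(20°)² / (2 × 10.0) = 900.0 × 0.116978 / 20.0 = 5.264 m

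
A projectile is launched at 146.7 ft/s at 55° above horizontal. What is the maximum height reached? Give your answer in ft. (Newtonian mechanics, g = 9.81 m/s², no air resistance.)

v₀ = 146.7 ft/s × 0.3048 = 44.7142 m/s
H = v₀² × sin²(θ) / (2g) = 44.7142² × sin(55°)² / (2 × 9.81) = 1999.36 × 0.67101 / 19.62 = 68.3787 m
H = 68.3787 m / 0.3048 = 224.3 ft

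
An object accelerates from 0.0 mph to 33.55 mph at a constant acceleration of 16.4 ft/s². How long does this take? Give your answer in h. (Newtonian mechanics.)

v₀ = 0.0 mph × 0.44704 = 0.0 m/s
v = 33.55 mph × 0.44704 = 14.9982 m/s
a = 16.4 ft/s² × 0.3048 = 4.99872 m/s²
t = (v - v₀) / a = (14.9982 - 0.0) / 4.99872 = 3.00041 s
t = 3.00041 s / 3600.0 = 0.0008334 h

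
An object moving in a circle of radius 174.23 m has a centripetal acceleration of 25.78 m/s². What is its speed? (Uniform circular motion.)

v = √(a_c × r) = √(25.78 × 174.23) = 67.02 m/s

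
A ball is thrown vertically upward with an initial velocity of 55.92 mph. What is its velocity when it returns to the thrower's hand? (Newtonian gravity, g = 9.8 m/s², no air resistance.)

By conservation of energy (no air resistance), the ball returns to the throw height with the same speed as launch, but directed downward.
|v_ground| = v₀ = 55.92 mph
v_ground = 55.92 mph (downward)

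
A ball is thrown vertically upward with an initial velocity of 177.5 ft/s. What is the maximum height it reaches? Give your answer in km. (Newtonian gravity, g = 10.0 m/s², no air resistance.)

v₀ = 177.5 ft/s × 0.3048 = 54.102 m/s
h_max = v₀² / (2g) = 54.102² / (2 × 10.0) = 2927.03 / 20.0 = 146.352 m
h_max = 146.352 m / 1000.0 = 0.1464 km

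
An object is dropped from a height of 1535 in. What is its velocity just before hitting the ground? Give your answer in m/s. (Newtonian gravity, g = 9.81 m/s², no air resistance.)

h = 1535 in × 0.0254 = 38.989 m
v = √(2gh) = √(2 × 9.81 × 38.989) = 27.66 m/s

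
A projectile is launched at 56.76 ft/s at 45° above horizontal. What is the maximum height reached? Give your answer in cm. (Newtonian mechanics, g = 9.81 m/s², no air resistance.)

v₀ = 56.76 ft/s × 0.3048 = 17.3004 m/s
H = v₀² × sin²(θ) / (2g) = 17.3004² × sin(45°)² / (2 × 9.81) = 299.304 × 0.5 / 19.62 = 7.62752 m
H = 7.62752 m / 0.01 = 762.8 cm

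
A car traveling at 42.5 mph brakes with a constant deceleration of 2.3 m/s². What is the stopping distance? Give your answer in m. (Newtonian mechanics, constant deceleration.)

v₀ = 42.5 mph × 0.44704 = 18.9992 m/s
d = v₀² / (2a) = 18.9992² / (2 × 2.3) = 360.97 / 4.6 = 78.47 m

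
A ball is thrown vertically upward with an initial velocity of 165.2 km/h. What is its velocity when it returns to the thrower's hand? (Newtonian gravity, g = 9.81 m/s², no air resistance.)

By conservation of energy (no air resistance), the ball returns to the throw height with the same speed as launch, but directed downward.
|v_ground| = v₀ = 165.2 km/h
v_ground = 165.2 km/h (downward)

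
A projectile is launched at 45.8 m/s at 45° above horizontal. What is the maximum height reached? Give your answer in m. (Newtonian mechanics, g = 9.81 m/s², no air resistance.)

H = v₀² × sin²(θ) / (2g) = 45.8² × sin(45°)² / (2 × 9.81) = 2097.64 × 0.5 / 19.62 = 53.46 m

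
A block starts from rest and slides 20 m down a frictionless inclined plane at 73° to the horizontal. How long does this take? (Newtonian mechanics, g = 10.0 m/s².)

a = g sin(θ) = 10.0 × sin(73°) = 9.563 m/s²
t = √(2d/a) = √(2 × 20 / 9.563) = 2.05 s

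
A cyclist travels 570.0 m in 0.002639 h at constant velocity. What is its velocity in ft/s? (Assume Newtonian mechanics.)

t = 0.002639 h × 3600.0 = 9.5004 s
v = d / t = 570.0 / 9.5004 = 59.9975 m/s
v = 59.9975 m/s / 0.3048 = 196.8 ft/s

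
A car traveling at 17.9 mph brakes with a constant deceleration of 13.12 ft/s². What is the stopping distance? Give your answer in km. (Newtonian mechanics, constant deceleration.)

v₀ = 17.9 mph × 0.44704 = 8.00202 m/s
a = 13.12 ft/s² × 0.3048 = 3.99898 m/s²
d = v₀² / (2a) = 8.00202² / (2 × 3.99898) = 64.0323 / 7.99796 = 8.00608 m
d = 8.00608 m / 1000.0 = 0.008006 km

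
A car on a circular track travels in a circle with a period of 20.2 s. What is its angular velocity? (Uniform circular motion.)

ω = 2π/T = 2π/20.2 = 0.311 rad/s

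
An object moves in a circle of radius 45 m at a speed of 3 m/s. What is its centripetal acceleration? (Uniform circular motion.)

a_c = v²/r = 3²/45 = 9/45 = 0.2 m/s²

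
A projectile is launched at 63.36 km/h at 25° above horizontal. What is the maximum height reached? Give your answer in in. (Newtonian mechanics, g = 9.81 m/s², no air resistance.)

v₀ = 63.36 km/h × 0.2777777777777778 = 17.6 m/s
H = v₀² × sin²(θ) / (2g) = 17.6² × sin(25°)² / (2 × 9.81) = 309.76 × 0.178606 / 19.62 = 2.81983 m
H = 2.81983 m / 0.0254 = 111.0 in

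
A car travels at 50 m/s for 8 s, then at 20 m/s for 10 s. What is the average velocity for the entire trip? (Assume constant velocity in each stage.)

d₁ = v₁t₁ = 50 × 8 = 400 m
d₂ = v₂t₂ = 20 × 10 = 200 m
d_total = 600 m, t_total = 18 s
v_avg = d_total/t_total = 600/18 = 33.33 m/s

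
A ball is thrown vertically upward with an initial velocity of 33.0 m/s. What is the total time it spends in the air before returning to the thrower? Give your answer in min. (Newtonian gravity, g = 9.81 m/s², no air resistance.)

t_total = 2 × v₀ / g = 2 × 33.0 / 9.81 = 6.72783 s
t_total = 6.72783 s / 60.0 = 0.1121 min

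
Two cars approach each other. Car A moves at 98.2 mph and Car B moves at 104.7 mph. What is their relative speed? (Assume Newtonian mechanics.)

v_rel = v_A + v_B = 98.2 + 104.7 = 202.9 mph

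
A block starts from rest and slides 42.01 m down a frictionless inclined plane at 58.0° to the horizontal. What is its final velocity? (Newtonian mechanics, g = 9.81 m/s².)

a = g sin(θ) = 9.81 × sin(58.0°) = 8.3194 m/s²
v = √(2ad) = √(2 × 8.3194 × 42.01) = 26.44 m/s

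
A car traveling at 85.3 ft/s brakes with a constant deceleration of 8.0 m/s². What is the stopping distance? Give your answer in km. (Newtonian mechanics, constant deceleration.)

v₀ = 85.3 ft/s × 0.3048 = 25.9994 m/s
d = v₀² / (2a) = 25.9994² / (2 × 8.0) = 675.969 / 16.0 = 42.2481 m
d = 42.2481 m / 1000.0 = 0.04225 km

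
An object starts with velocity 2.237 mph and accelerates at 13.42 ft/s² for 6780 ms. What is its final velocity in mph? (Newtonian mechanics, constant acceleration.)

v₀ = 2.237 mph × 0.44704 = 1.00003 m/s
a = 13.42 ft/s² × 0.3048 = 4.09042 m/s²
t = 6780 ms × 0.001 = 6.78 s
v = v₀ + a × t = 1.00003 + 4.09042 × 6.78 = 28.7331 m/s
v = 28.7331 m/s / 0.44704 = 64.27 mph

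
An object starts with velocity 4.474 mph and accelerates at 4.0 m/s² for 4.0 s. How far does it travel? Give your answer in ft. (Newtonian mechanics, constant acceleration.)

v₀ = 4.474 mph × 0.44704 = 2.00006 m/s
d = v₀ × t + ½ × a × t² = 2.00006 × 4.0 + 0.5 × 4.0 × 4.0² = 40.0002 m
d = 40.0002 m / 0.3048 = 131.2 ft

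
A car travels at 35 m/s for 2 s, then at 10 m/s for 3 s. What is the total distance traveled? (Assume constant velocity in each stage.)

d₁ = v₁t₁ = 35 × 2 = 70 m
d₂ = v₂t₂ = 10 × 3 = 30 m
d_total = 70 + 30 = 100 m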